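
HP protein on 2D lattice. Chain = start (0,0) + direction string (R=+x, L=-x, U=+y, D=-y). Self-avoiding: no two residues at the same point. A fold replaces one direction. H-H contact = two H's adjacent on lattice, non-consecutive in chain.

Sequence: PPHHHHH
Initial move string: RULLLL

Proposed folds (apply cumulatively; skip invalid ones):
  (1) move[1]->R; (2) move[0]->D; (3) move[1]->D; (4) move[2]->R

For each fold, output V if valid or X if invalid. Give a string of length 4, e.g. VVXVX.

Answer: XXVX

Derivation:
Initial: RULLLL -> [(0, 0), (1, 0), (1, 1), (0, 1), (-1, 1), (-2, 1), (-3, 1)]
Fold 1: move[1]->R => RRLLLL INVALID (collision), skipped
Fold 2: move[0]->D => DULLLL INVALID (collision), skipped
Fold 3: move[1]->D => RDLLLL VALID
Fold 4: move[2]->R => RDRLLL INVALID (collision), skipped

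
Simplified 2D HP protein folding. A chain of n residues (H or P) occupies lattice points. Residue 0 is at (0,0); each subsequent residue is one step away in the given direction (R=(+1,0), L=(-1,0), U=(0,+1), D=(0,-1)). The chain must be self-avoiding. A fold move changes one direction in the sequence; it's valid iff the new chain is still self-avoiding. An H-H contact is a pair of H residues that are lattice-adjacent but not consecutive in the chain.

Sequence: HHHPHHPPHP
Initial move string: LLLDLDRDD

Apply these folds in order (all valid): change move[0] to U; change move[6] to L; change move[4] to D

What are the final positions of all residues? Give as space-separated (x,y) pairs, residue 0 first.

Initial moves: LLLDLDRDD
Fold: move[0]->U => ULLDLDRDD (positions: [(0, 0), (0, 1), (-1, 1), (-2, 1), (-2, 0), (-3, 0), (-3, -1), (-2, -1), (-2, -2), (-2, -3)])
Fold: move[6]->L => ULLDLDLDD (positions: [(0, 0), (0, 1), (-1, 1), (-2, 1), (-2, 0), (-3, 0), (-3, -1), (-4, -1), (-4, -2), (-4, -3)])
Fold: move[4]->D => ULLDDDLDD (positions: [(0, 0), (0, 1), (-1, 1), (-2, 1), (-2, 0), (-2, -1), (-2, -2), (-3, -2), (-3, -3), (-3, -4)])

Answer: (0,0) (0,1) (-1,1) (-2,1) (-2,0) (-2,-1) (-2,-2) (-3,-2) (-3,-3) (-3,-4)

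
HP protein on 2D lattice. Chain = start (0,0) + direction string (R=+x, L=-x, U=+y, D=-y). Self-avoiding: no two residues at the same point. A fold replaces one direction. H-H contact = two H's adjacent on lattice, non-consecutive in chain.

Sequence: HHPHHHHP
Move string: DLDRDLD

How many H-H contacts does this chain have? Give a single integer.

Positions: [(0, 0), (0, -1), (-1, -1), (-1, -2), (0, -2), (0, -3), (-1, -3), (-1, -4)]
H-H contact: residue 1 @(0,-1) - residue 4 @(0, -2)
H-H contact: residue 3 @(-1,-2) - residue 6 @(-1, -3)

Answer: 2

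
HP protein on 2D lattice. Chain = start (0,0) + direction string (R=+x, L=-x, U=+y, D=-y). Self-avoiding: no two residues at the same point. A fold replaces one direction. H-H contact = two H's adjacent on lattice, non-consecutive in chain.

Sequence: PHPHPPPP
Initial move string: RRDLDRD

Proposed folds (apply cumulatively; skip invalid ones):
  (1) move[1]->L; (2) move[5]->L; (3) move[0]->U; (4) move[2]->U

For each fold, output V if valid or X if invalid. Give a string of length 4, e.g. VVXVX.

Initial: RRDLDRD -> [(0, 0), (1, 0), (2, 0), (2, -1), (1, -1), (1, -2), (2, -2), (2, -3)]
Fold 1: move[1]->L => RLDLDRD INVALID (collision), skipped
Fold 2: move[5]->L => RRDLDLD VALID
Fold 3: move[0]->U => URDLDLD INVALID (collision), skipped
Fold 4: move[2]->U => RRULDLD INVALID (collision), skipped

Answer: XVXX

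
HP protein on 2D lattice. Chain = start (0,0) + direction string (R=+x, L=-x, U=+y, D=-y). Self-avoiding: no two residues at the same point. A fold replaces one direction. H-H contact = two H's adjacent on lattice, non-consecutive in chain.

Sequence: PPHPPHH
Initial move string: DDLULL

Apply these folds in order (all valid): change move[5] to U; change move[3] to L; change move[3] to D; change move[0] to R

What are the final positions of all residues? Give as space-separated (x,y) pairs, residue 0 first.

Initial moves: DDLULL
Fold: move[5]->U => DDLULU (positions: [(0, 0), (0, -1), (0, -2), (-1, -2), (-1, -1), (-2, -1), (-2, 0)])
Fold: move[3]->L => DDLLLU (positions: [(0, 0), (0, -1), (0, -2), (-1, -2), (-2, -2), (-3, -2), (-3, -1)])
Fold: move[3]->D => DDLDLU (positions: [(0, 0), (0, -1), (0, -2), (-1, -2), (-1, -3), (-2, -3), (-2, -2)])
Fold: move[0]->R => RDLDLU (positions: [(0, 0), (1, 0), (1, -1), (0, -1), (0, -2), (-1, -2), (-1, -1)])

Answer: (0,0) (1,0) (1,-1) (0,-1) (0,-2) (-1,-2) (-1,-1)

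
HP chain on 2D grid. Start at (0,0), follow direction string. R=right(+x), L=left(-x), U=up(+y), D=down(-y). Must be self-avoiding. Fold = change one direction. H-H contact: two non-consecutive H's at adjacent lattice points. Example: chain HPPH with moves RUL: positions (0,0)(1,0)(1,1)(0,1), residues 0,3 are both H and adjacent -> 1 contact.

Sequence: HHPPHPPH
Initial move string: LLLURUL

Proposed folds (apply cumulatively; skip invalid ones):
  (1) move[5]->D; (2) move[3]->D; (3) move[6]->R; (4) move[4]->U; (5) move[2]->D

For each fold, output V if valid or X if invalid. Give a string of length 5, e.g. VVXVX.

Answer: XXVVX

Derivation:
Initial: LLLURUL -> [(0, 0), (-1, 0), (-2, 0), (-3, 0), (-3, 1), (-2, 1), (-2, 2), (-3, 2)]
Fold 1: move[5]->D => LLLURDL INVALID (collision), skipped
Fold 2: move[3]->D => LLLDRUL INVALID (collision), skipped
Fold 3: move[6]->R => LLLURUR VALID
Fold 4: move[4]->U => LLLUUUR VALID
Fold 5: move[2]->D => LLDUUUR INVALID (collision), skipped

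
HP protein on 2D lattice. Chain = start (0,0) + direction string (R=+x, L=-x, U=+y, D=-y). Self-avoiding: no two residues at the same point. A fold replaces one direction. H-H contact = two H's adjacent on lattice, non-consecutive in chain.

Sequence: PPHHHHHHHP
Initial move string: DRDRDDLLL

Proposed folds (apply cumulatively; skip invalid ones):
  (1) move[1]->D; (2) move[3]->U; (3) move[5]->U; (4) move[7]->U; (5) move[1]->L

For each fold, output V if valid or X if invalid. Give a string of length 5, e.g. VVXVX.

Initial: DRDRDDLLL -> [(0, 0), (0, -1), (1, -1), (1, -2), (2, -2), (2, -3), (2, -4), (1, -4), (0, -4), (-1, -4)]
Fold 1: move[1]->D => DDDRDDLLL VALID
Fold 2: move[3]->U => DDDUDDLLL INVALID (collision), skipped
Fold 3: move[5]->U => DDDRDULLL INVALID (collision), skipped
Fold 4: move[7]->U => DDDRDDLUL VALID
Fold 5: move[1]->L => DLDRDDLUL VALID

Answer: VXXVV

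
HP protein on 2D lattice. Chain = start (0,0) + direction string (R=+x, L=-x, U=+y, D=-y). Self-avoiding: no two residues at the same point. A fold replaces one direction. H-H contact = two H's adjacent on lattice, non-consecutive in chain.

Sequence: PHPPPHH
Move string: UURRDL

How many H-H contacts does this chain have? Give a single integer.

Positions: [(0, 0), (0, 1), (0, 2), (1, 2), (2, 2), (2, 1), (1, 1)]
H-H contact: residue 1 @(0,1) - residue 6 @(1, 1)

Answer: 1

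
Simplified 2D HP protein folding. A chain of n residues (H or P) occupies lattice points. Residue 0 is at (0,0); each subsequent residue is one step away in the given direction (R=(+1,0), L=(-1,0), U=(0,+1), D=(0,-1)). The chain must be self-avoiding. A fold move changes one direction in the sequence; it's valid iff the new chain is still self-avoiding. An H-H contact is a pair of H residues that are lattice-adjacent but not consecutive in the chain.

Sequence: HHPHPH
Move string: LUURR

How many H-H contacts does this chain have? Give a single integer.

Answer: 0

Derivation:
Positions: [(0, 0), (-1, 0), (-1, 1), (-1, 2), (0, 2), (1, 2)]
No H-H contacts found.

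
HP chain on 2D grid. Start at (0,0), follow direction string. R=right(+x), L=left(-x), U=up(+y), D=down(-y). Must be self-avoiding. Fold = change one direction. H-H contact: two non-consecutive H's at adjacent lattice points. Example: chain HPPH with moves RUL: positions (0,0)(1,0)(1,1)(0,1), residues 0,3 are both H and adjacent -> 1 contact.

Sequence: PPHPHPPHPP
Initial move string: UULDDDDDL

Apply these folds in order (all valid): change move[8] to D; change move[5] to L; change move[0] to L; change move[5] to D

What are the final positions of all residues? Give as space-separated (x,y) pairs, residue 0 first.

Answer: (0,0) (-1,0) (-1,1) (-2,1) (-2,0) (-2,-1) (-2,-2) (-2,-3) (-2,-4) (-2,-5)

Derivation:
Initial moves: UULDDDDDL
Fold: move[8]->D => UULDDDDDD (positions: [(0, 0), (0, 1), (0, 2), (-1, 2), (-1, 1), (-1, 0), (-1, -1), (-1, -2), (-1, -3), (-1, -4)])
Fold: move[5]->L => UULDDLDDD (positions: [(0, 0), (0, 1), (0, 2), (-1, 2), (-1, 1), (-1, 0), (-2, 0), (-2, -1), (-2, -2), (-2, -3)])
Fold: move[0]->L => LULDDLDDD (positions: [(0, 0), (-1, 0), (-1, 1), (-2, 1), (-2, 0), (-2, -1), (-3, -1), (-3, -2), (-3, -3), (-3, -4)])
Fold: move[5]->D => LULDDDDDD (positions: [(0, 0), (-1, 0), (-1, 1), (-2, 1), (-2, 0), (-2, -1), (-2, -2), (-2, -3), (-2, -4), (-2, -5)])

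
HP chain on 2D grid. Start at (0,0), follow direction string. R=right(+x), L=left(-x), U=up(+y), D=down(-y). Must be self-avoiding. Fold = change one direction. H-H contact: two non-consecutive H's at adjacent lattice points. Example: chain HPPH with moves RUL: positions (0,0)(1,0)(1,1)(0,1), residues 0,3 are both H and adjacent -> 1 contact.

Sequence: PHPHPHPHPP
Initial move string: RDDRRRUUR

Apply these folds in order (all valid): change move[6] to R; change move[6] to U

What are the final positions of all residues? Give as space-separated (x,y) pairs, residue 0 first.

Initial moves: RDDRRRUUR
Fold: move[6]->R => RDDRRRRUR (positions: [(0, 0), (1, 0), (1, -1), (1, -2), (2, -2), (3, -2), (4, -2), (5, -2), (5, -1), (6, -1)])
Fold: move[6]->U => RDDRRRUUR (positions: [(0, 0), (1, 0), (1, -1), (1, -2), (2, -2), (3, -2), (4, -2), (4, -1), (4, 0), (5, 0)])

Answer: (0,0) (1,0) (1,-1) (1,-2) (2,-2) (3,-2) (4,-2) (4,-1) (4,0) (5,0)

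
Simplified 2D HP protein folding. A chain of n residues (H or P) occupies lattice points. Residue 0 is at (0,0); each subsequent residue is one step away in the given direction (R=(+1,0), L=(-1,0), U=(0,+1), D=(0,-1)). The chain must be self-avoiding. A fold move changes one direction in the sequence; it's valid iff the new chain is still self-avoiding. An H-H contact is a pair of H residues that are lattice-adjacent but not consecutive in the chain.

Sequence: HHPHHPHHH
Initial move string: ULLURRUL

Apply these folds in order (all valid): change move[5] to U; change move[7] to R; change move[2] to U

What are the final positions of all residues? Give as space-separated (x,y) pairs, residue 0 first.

Answer: (0,0) (0,1) (-1,1) (-1,2) (-1,3) (0,3) (0,4) (0,5) (1,5)

Derivation:
Initial moves: ULLURRUL
Fold: move[5]->U => ULLURUUL (positions: [(0, 0), (0, 1), (-1, 1), (-2, 1), (-2, 2), (-1, 2), (-1, 3), (-1, 4), (-2, 4)])
Fold: move[7]->R => ULLURUUR (positions: [(0, 0), (0, 1), (-1, 1), (-2, 1), (-2, 2), (-1, 2), (-1, 3), (-1, 4), (0, 4)])
Fold: move[2]->U => ULUURUUR (positions: [(0, 0), (0, 1), (-1, 1), (-1, 2), (-1, 3), (0, 3), (0, 4), (0, 5), (1, 5)])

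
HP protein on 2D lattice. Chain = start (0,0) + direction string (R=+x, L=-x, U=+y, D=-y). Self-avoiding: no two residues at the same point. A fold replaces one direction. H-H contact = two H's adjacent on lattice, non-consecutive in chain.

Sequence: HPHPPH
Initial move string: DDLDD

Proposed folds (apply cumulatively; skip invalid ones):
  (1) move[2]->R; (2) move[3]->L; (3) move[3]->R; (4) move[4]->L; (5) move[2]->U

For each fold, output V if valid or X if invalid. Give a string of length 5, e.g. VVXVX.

Initial: DDLDD -> [(0, 0), (0, -1), (0, -2), (-1, -2), (-1, -3), (-1, -4)]
Fold 1: move[2]->R => DDRDD VALID
Fold 2: move[3]->L => DDRLD INVALID (collision), skipped
Fold 3: move[3]->R => DDRRD VALID
Fold 4: move[4]->L => DDRRL INVALID (collision), skipped
Fold 5: move[2]->U => DDURD INVALID (collision), skipped

Answer: VXVXX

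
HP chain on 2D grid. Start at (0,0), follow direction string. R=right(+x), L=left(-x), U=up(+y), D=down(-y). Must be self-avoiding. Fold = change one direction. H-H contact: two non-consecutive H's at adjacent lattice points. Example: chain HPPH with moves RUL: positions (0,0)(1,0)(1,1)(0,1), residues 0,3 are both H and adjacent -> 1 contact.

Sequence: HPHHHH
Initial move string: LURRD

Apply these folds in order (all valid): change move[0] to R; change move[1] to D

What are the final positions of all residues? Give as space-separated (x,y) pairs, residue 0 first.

Answer: (0,0) (1,0) (1,-1) (2,-1) (3,-1) (3,-2)

Derivation:
Initial moves: LURRD
Fold: move[0]->R => RURRD (positions: [(0, 0), (1, 0), (1, 1), (2, 1), (3, 1), (3, 0)])
Fold: move[1]->D => RDRRD (positions: [(0, 0), (1, 0), (1, -1), (2, -1), (3, -1), (3, -2)])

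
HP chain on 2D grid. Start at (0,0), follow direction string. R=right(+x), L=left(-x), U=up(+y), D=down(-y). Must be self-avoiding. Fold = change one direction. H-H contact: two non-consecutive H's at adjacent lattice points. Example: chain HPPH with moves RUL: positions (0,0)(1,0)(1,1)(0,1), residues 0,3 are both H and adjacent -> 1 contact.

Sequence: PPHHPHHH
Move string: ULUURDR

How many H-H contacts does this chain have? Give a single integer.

Answer: 1

Derivation:
Positions: [(0, 0), (0, 1), (-1, 1), (-1, 2), (-1, 3), (0, 3), (0, 2), (1, 2)]
H-H contact: residue 3 @(-1,2) - residue 6 @(0, 2)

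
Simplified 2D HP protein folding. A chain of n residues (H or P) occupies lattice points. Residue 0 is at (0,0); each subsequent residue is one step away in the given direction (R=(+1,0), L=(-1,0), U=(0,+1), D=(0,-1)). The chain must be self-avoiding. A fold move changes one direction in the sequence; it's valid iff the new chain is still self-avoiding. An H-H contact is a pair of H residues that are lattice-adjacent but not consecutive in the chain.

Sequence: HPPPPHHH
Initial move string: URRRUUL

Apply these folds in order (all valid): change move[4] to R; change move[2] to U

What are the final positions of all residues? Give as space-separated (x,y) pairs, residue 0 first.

Initial moves: URRRUUL
Fold: move[4]->R => URRRRUL (positions: [(0, 0), (0, 1), (1, 1), (2, 1), (3, 1), (4, 1), (4, 2), (3, 2)])
Fold: move[2]->U => URURRUL (positions: [(0, 0), (0, 1), (1, 1), (1, 2), (2, 2), (3, 2), (3, 3), (2, 3)])

Answer: (0,0) (0,1) (1,1) (1,2) (2,2) (3,2) (3,3) (2,3)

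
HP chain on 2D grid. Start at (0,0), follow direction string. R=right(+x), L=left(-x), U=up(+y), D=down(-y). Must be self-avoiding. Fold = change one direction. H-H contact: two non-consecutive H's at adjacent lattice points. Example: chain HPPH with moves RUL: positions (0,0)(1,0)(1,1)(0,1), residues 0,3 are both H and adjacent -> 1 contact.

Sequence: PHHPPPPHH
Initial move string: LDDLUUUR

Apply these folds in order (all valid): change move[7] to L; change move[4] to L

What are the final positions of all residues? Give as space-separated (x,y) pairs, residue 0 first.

Initial moves: LDDLUUUR
Fold: move[7]->L => LDDLUUUL (positions: [(0, 0), (-1, 0), (-1, -1), (-1, -2), (-2, -2), (-2, -1), (-2, 0), (-2, 1), (-3, 1)])
Fold: move[4]->L => LDDLLUUL (positions: [(0, 0), (-1, 0), (-1, -1), (-1, -2), (-2, -2), (-3, -2), (-3, -1), (-3, 0), (-4, 0)])

Answer: (0,0) (-1,0) (-1,-1) (-1,-2) (-2,-2) (-3,-2) (-3,-1) (-3,0) (-4,0)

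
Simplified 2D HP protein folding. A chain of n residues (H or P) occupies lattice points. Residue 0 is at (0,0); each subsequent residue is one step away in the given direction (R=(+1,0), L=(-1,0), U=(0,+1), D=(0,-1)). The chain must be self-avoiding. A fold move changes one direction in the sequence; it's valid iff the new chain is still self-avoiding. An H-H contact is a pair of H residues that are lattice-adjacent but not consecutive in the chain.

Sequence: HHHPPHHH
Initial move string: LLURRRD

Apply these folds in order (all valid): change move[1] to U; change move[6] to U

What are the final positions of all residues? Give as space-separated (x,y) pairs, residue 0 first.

Initial moves: LLURRRD
Fold: move[1]->U => LUURRRD (positions: [(0, 0), (-1, 0), (-1, 1), (-1, 2), (0, 2), (1, 2), (2, 2), (2, 1)])
Fold: move[6]->U => LUURRRU (positions: [(0, 0), (-1, 0), (-1, 1), (-1, 2), (0, 2), (1, 2), (2, 2), (2, 3)])

Answer: (0,0) (-1,0) (-1,1) (-1,2) (0,2) (1,2) (2,2) (2,3)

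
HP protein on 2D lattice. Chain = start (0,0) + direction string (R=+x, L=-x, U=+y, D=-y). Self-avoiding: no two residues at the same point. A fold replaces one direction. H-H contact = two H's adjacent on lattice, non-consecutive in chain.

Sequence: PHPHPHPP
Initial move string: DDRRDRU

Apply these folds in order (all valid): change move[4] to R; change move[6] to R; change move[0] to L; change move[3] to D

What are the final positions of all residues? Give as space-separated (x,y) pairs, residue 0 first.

Initial moves: DDRRDRU
Fold: move[4]->R => DDRRRRU (positions: [(0, 0), (0, -1), (0, -2), (1, -2), (2, -2), (3, -2), (4, -2), (4, -1)])
Fold: move[6]->R => DDRRRRR (positions: [(0, 0), (0, -1), (0, -2), (1, -2), (2, -2), (3, -2), (4, -2), (5, -2)])
Fold: move[0]->L => LDRRRRR (positions: [(0, 0), (-1, 0), (-1, -1), (0, -1), (1, -1), (2, -1), (3, -1), (4, -1)])
Fold: move[3]->D => LDRDRRR (positions: [(0, 0), (-1, 0), (-1, -1), (0, -1), (0, -2), (1, -2), (2, -2), (3, -2)])

Answer: (0,0) (-1,0) (-1,-1) (0,-1) (0,-2) (1,-2) (2,-2) (3,-2)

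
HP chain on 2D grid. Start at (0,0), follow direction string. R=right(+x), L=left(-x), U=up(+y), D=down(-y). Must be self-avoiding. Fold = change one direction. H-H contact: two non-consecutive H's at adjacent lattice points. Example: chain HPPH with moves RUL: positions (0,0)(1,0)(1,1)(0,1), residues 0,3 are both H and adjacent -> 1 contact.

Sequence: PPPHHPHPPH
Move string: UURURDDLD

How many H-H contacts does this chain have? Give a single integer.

Answer: 1

Derivation:
Positions: [(0, 0), (0, 1), (0, 2), (1, 2), (1, 3), (2, 3), (2, 2), (2, 1), (1, 1), (1, 0)]
H-H contact: residue 3 @(1,2) - residue 6 @(2, 2)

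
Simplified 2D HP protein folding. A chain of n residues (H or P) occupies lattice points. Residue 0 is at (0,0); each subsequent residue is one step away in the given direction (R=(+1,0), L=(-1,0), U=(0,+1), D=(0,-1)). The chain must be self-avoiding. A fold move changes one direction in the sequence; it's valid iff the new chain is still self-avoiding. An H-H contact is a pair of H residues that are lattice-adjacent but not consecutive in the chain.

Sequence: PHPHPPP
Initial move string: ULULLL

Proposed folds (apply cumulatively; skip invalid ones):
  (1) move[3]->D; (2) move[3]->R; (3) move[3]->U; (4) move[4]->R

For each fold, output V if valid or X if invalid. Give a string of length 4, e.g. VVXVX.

Answer: XXVX

Derivation:
Initial: ULULLL -> [(0, 0), (0, 1), (-1, 1), (-1, 2), (-2, 2), (-3, 2), (-4, 2)]
Fold 1: move[3]->D => ULUDLL INVALID (collision), skipped
Fold 2: move[3]->R => ULURLL INVALID (collision), skipped
Fold 3: move[3]->U => ULUULL VALID
Fold 4: move[4]->R => ULUURL INVALID (collision), skipped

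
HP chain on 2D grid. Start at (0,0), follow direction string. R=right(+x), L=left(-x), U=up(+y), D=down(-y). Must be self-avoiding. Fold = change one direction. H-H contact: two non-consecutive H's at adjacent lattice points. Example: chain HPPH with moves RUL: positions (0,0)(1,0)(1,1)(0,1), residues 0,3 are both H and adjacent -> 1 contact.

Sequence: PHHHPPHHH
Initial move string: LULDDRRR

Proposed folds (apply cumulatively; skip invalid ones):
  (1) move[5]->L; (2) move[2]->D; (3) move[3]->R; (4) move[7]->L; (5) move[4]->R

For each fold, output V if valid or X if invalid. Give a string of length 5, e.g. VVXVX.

Answer: XXXXX

Derivation:
Initial: LULDDRRR -> [(0, 0), (-1, 0), (-1, 1), (-2, 1), (-2, 0), (-2, -1), (-1, -1), (0, -1), (1, -1)]
Fold 1: move[5]->L => LULDDLRR INVALID (collision), skipped
Fold 2: move[2]->D => LUDDDRRR INVALID (collision), skipped
Fold 3: move[3]->R => LULRDRRR INVALID (collision), skipped
Fold 4: move[7]->L => LULDDRRL INVALID (collision), skipped
Fold 5: move[4]->R => LULDRRRR INVALID (collision), skipped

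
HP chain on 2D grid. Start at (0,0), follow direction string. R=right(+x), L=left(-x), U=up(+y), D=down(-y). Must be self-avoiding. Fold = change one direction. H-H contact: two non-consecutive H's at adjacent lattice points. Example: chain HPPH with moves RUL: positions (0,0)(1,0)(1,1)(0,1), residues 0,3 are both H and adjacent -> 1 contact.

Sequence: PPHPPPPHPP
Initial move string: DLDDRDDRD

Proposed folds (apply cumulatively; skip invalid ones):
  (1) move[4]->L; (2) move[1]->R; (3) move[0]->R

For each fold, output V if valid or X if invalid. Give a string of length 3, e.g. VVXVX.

Initial: DLDDRDDRD -> [(0, 0), (0, -1), (-1, -1), (-1, -2), (-1, -3), (0, -3), (0, -4), (0, -5), (1, -5), (1, -6)]
Fold 1: move[4]->L => DLDDLDDRD VALID
Fold 2: move[1]->R => DRDDLDDRD VALID
Fold 3: move[0]->R => RRDDLDDRD VALID

Answer: VVV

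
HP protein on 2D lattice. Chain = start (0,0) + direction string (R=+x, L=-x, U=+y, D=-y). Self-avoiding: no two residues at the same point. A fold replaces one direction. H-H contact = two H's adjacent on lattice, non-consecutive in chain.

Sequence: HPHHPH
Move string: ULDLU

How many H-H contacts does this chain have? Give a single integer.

Positions: [(0, 0), (0, 1), (-1, 1), (-1, 0), (-2, 0), (-2, 1)]
H-H contact: residue 0 @(0,0) - residue 3 @(-1, 0)
H-H contact: residue 2 @(-1,1) - residue 5 @(-2, 1)

Answer: 2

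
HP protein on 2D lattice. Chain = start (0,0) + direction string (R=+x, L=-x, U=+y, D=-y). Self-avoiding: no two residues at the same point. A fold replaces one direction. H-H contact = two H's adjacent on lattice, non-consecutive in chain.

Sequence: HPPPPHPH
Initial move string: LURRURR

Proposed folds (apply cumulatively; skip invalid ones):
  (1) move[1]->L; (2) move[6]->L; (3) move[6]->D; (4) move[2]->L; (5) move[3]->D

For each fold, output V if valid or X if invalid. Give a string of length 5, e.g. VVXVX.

Initial: LURRURR -> [(0, 0), (-1, 0), (-1, 1), (0, 1), (1, 1), (1, 2), (2, 2), (3, 2)]
Fold 1: move[1]->L => LLRRURR INVALID (collision), skipped
Fold 2: move[6]->L => LURRURL INVALID (collision), skipped
Fold 3: move[6]->D => LURRURD VALID
Fold 4: move[2]->L => LULRURD INVALID (collision), skipped
Fold 5: move[3]->D => LURDURD INVALID (collision), skipped

Answer: XXVXX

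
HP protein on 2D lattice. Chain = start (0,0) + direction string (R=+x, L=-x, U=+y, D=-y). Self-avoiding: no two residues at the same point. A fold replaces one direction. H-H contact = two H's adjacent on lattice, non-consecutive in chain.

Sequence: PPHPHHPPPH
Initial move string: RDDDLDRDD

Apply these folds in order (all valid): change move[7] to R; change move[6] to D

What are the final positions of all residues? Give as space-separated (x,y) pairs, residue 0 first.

Initial moves: RDDDLDRDD
Fold: move[7]->R => RDDDLDRRD (positions: [(0, 0), (1, 0), (1, -1), (1, -2), (1, -3), (0, -3), (0, -4), (1, -4), (2, -4), (2, -5)])
Fold: move[6]->D => RDDDLDDRD (positions: [(0, 0), (1, 0), (1, -1), (1, -2), (1, -3), (0, -3), (0, -4), (0, -5), (1, -5), (1, -6)])

Answer: (0,0) (1,0) (1,-1) (1,-2) (1,-3) (0,-3) (0,-4) (0,-5) (1,-5) (1,-6)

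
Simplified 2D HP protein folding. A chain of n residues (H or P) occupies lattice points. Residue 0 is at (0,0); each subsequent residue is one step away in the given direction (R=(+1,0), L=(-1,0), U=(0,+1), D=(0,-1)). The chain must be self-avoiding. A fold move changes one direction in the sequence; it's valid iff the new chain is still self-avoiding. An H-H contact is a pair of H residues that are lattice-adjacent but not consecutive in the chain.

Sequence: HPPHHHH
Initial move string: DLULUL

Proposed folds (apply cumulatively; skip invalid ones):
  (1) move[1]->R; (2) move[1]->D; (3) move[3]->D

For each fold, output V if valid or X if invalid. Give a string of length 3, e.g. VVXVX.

Answer: XXX

Derivation:
Initial: DLULUL -> [(0, 0), (0, -1), (-1, -1), (-1, 0), (-2, 0), (-2, 1), (-3, 1)]
Fold 1: move[1]->R => DRULUL INVALID (collision), skipped
Fold 2: move[1]->D => DDULUL INVALID (collision), skipped
Fold 3: move[3]->D => DLUDUL INVALID (collision), skipped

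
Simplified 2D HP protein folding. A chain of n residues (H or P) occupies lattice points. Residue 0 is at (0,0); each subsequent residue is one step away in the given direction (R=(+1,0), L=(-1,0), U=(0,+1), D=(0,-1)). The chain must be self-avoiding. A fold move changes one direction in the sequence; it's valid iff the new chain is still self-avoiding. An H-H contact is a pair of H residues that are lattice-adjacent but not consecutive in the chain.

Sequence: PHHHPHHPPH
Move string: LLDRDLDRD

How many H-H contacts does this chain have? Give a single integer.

Answer: 1

Derivation:
Positions: [(0, 0), (-1, 0), (-2, 0), (-2, -1), (-1, -1), (-1, -2), (-2, -2), (-2, -3), (-1, -3), (-1, -4)]
H-H contact: residue 3 @(-2,-1) - residue 6 @(-2, -2)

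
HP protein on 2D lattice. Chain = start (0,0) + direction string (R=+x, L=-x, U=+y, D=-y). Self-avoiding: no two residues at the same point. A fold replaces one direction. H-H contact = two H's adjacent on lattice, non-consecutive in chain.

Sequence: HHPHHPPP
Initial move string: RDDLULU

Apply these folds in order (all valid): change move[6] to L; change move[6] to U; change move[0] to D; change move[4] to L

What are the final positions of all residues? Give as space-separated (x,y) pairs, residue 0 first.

Initial moves: RDDLULU
Fold: move[6]->L => RDDLULL (positions: [(0, 0), (1, 0), (1, -1), (1, -2), (0, -2), (0, -1), (-1, -1), (-2, -1)])
Fold: move[6]->U => RDDLULU (positions: [(0, 0), (1, 0), (1, -1), (1, -2), (0, -2), (0, -1), (-1, -1), (-1, 0)])
Fold: move[0]->D => DDDLULU (positions: [(0, 0), (0, -1), (0, -2), (0, -3), (-1, -3), (-1, -2), (-2, -2), (-2, -1)])
Fold: move[4]->L => DDDLLLU (positions: [(0, 0), (0, -1), (0, -2), (0, -3), (-1, -3), (-2, -3), (-3, -3), (-3, -2)])

Answer: (0,0) (0,-1) (0,-2) (0,-3) (-1,-3) (-2,-3) (-3,-3) (-3,-2)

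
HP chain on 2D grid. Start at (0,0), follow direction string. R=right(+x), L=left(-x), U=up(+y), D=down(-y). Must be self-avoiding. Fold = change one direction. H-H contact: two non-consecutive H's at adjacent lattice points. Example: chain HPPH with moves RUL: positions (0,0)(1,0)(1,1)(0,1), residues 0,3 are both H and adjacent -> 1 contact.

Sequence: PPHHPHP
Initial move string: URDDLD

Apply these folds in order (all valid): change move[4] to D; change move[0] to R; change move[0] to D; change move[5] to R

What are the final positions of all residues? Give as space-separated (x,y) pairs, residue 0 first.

Initial moves: URDDLD
Fold: move[4]->D => URDDDD (positions: [(0, 0), (0, 1), (1, 1), (1, 0), (1, -1), (1, -2), (1, -3)])
Fold: move[0]->R => RRDDDD (positions: [(0, 0), (1, 0), (2, 0), (2, -1), (2, -2), (2, -3), (2, -4)])
Fold: move[0]->D => DRDDDD (positions: [(0, 0), (0, -1), (1, -1), (1, -2), (1, -3), (1, -4), (1, -5)])
Fold: move[5]->R => DRDDDR (positions: [(0, 0), (0, -1), (1, -1), (1, -2), (1, -3), (1, -4), (2, -4)])

Answer: (0,0) (0,-1) (1,-1) (1,-2) (1,-3) (1,-4) (2,-4)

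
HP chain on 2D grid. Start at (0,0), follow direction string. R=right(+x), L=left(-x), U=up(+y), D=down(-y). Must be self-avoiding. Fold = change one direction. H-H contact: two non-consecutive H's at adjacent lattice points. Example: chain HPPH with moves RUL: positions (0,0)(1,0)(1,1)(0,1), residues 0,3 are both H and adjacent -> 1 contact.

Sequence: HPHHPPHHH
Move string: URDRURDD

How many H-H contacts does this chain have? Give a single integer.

Answer: 1

Derivation:
Positions: [(0, 0), (0, 1), (1, 1), (1, 0), (2, 0), (2, 1), (3, 1), (3, 0), (3, -1)]
H-H contact: residue 0 @(0,0) - residue 3 @(1, 0)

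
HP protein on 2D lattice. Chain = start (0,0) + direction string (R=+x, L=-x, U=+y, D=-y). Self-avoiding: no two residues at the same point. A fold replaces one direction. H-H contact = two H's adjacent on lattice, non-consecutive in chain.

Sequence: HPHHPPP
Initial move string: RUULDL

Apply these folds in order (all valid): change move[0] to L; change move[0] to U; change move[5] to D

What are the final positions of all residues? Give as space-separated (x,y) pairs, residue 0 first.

Initial moves: RUULDL
Fold: move[0]->L => LUULDL (positions: [(0, 0), (-1, 0), (-1, 1), (-1, 2), (-2, 2), (-2, 1), (-3, 1)])
Fold: move[0]->U => UUULDL (positions: [(0, 0), (0, 1), (0, 2), (0, 3), (-1, 3), (-1, 2), (-2, 2)])
Fold: move[5]->D => UUULDD (positions: [(0, 0), (0, 1), (0, 2), (0, 3), (-1, 3), (-1, 2), (-1, 1)])

Answer: (0,0) (0,1) (0,2) (0,3) (-1,3) (-1,2) (-1,1)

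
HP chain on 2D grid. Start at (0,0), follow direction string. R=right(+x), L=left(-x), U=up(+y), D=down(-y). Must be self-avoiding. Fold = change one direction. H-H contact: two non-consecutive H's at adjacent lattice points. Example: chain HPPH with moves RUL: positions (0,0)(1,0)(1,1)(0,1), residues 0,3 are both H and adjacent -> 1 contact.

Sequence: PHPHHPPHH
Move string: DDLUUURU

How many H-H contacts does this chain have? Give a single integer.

Positions: [(0, 0), (0, -1), (0, -2), (-1, -2), (-1, -1), (-1, 0), (-1, 1), (0, 1), (0, 2)]
H-H contact: residue 1 @(0,-1) - residue 4 @(-1, -1)

Answer: 1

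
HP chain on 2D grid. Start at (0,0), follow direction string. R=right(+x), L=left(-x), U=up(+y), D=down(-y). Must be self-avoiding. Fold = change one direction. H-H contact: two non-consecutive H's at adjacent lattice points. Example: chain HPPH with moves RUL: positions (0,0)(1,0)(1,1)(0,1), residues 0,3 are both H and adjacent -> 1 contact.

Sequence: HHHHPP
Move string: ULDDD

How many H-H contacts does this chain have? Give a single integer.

Positions: [(0, 0), (0, 1), (-1, 1), (-1, 0), (-1, -1), (-1, -2)]
H-H contact: residue 0 @(0,0) - residue 3 @(-1, 0)

Answer: 1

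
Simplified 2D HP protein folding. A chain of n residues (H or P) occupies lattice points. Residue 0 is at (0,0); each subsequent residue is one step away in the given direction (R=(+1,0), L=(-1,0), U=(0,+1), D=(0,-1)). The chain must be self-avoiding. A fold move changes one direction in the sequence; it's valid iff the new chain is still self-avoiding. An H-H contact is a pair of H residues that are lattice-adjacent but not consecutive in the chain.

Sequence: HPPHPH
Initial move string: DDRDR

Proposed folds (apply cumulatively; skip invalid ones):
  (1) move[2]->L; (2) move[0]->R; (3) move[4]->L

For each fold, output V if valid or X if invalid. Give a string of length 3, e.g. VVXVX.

Answer: VVV

Derivation:
Initial: DDRDR -> [(0, 0), (0, -1), (0, -2), (1, -2), (1, -3), (2, -3)]
Fold 1: move[2]->L => DDLDR VALID
Fold 2: move[0]->R => RDLDR VALID
Fold 3: move[4]->L => RDLDL VALID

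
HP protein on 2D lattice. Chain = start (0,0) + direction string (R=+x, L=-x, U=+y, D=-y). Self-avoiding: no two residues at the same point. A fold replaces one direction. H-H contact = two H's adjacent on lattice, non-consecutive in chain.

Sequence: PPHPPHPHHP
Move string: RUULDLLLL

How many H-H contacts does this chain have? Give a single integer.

Answer: 1

Derivation:
Positions: [(0, 0), (1, 0), (1, 1), (1, 2), (0, 2), (0, 1), (-1, 1), (-2, 1), (-3, 1), (-4, 1)]
H-H contact: residue 2 @(1,1) - residue 5 @(0, 1)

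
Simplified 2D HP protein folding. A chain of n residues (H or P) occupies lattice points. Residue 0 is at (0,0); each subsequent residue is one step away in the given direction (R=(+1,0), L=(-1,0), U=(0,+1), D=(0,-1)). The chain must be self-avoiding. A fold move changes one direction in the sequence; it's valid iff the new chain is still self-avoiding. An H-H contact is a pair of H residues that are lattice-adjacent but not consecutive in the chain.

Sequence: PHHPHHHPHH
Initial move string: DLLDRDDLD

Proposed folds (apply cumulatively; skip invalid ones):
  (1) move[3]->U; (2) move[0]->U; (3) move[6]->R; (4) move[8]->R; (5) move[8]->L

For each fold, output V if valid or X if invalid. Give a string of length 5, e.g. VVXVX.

Initial: DLLDRDDLD -> [(0, 0), (0, -1), (-1, -1), (-2, -1), (-2, -2), (-1, -2), (-1, -3), (-1, -4), (-2, -4), (-2, -5)]
Fold 1: move[3]->U => DLLURDDLD INVALID (collision), skipped
Fold 2: move[0]->U => ULLDRDDLD VALID
Fold 3: move[6]->R => ULLDRDRLD INVALID (collision), skipped
Fold 4: move[8]->R => ULLDRDDLR INVALID (collision), skipped
Fold 5: move[8]->L => ULLDRDDLL VALID

Answer: XVXXV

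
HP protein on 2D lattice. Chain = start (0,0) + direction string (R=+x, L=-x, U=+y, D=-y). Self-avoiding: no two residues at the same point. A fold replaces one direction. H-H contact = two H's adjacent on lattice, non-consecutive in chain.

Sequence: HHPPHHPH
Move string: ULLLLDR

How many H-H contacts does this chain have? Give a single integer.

Answer: 1

Derivation:
Positions: [(0, 0), (0, 1), (-1, 1), (-2, 1), (-3, 1), (-4, 1), (-4, 0), (-3, 0)]
H-H contact: residue 4 @(-3,1) - residue 7 @(-3, 0)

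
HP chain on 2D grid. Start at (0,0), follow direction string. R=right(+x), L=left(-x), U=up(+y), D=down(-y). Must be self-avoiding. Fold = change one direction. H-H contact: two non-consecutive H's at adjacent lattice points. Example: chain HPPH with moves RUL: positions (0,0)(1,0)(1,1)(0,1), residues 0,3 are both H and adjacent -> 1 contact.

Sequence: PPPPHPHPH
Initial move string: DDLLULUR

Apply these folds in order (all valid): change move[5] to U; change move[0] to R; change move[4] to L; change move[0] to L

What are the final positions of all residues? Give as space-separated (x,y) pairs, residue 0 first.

Initial moves: DDLLULUR
Fold: move[5]->U => DDLLUUUR (positions: [(0, 0), (0, -1), (0, -2), (-1, -2), (-2, -2), (-2, -1), (-2, 0), (-2, 1), (-1, 1)])
Fold: move[0]->R => RDLLUUUR (positions: [(0, 0), (1, 0), (1, -1), (0, -1), (-1, -1), (-1, 0), (-1, 1), (-1, 2), (0, 2)])
Fold: move[4]->L => RDLLLUUR (positions: [(0, 0), (1, 0), (1, -1), (0, -1), (-1, -1), (-2, -1), (-2, 0), (-2, 1), (-1, 1)])
Fold: move[0]->L => LDLLLUUR (positions: [(0, 0), (-1, 0), (-1, -1), (-2, -1), (-3, -1), (-4, -1), (-4, 0), (-4, 1), (-3, 1)])

Answer: (0,0) (-1,0) (-1,-1) (-2,-1) (-3,-1) (-4,-1) (-4,0) (-4,1) (-3,1)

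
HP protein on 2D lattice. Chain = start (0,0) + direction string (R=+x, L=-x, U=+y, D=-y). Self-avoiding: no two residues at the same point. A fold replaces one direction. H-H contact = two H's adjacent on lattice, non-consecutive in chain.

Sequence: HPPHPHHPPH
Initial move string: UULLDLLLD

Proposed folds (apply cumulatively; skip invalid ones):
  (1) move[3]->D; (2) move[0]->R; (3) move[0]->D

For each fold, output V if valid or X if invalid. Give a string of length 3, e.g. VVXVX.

Initial: UULLDLLLD -> [(0, 0), (0, 1), (0, 2), (-1, 2), (-2, 2), (-2, 1), (-3, 1), (-4, 1), (-5, 1), (-5, 0)]
Fold 1: move[3]->D => UULDDLLLD VALID
Fold 2: move[0]->R => RULDDLLLD INVALID (collision), skipped
Fold 3: move[0]->D => DULDDLLLD INVALID (collision), skipped

Answer: VXX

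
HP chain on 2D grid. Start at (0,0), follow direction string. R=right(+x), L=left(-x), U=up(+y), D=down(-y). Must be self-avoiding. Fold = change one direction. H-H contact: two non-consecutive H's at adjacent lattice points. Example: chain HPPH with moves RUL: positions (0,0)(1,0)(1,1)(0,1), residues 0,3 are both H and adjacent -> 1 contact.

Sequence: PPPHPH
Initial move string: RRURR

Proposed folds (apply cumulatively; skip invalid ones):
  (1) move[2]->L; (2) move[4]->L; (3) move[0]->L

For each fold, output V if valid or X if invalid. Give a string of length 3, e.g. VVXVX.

Answer: XXX

Derivation:
Initial: RRURR -> [(0, 0), (1, 0), (2, 0), (2, 1), (3, 1), (4, 1)]
Fold 1: move[2]->L => RRLRR INVALID (collision), skipped
Fold 2: move[4]->L => RRURL INVALID (collision), skipped
Fold 3: move[0]->L => LRURR INVALID (collision), skipped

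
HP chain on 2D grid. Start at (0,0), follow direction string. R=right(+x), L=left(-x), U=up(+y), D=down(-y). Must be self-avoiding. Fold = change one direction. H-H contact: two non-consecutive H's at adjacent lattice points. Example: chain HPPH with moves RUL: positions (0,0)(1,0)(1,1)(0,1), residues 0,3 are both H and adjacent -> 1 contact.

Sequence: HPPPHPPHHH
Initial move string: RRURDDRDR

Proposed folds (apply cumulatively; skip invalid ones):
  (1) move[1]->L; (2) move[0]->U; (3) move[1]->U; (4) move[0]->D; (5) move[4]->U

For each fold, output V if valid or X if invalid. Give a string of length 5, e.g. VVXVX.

Initial: RRURDDRDR -> [(0, 0), (1, 0), (2, 0), (2, 1), (3, 1), (3, 0), (3, -1), (4, -1), (4, -2), (5, -2)]
Fold 1: move[1]->L => RLURDDRDR INVALID (collision), skipped
Fold 2: move[0]->U => URURDDRDR VALID
Fold 3: move[1]->U => UUURDDRDR VALID
Fold 4: move[0]->D => DUURDDRDR INVALID (collision), skipped
Fold 5: move[4]->U => UUURUDRDR INVALID (collision), skipped

Answer: XVVXX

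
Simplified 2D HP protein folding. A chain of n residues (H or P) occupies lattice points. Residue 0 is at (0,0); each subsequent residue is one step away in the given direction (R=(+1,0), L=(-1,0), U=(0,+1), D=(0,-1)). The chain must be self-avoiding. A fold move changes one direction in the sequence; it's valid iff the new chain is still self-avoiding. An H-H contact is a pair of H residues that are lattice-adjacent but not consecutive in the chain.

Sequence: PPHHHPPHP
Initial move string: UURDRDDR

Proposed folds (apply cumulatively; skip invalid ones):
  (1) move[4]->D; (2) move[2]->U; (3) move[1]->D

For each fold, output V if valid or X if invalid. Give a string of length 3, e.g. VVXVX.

Answer: VXX

Derivation:
Initial: UURDRDDR -> [(0, 0), (0, 1), (0, 2), (1, 2), (1, 1), (2, 1), (2, 0), (2, -1), (3, -1)]
Fold 1: move[4]->D => UURDDDDR VALID
Fold 2: move[2]->U => UUUDDDDR INVALID (collision), skipped
Fold 3: move[1]->D => UDRDDDDR INVALID (collision), skipped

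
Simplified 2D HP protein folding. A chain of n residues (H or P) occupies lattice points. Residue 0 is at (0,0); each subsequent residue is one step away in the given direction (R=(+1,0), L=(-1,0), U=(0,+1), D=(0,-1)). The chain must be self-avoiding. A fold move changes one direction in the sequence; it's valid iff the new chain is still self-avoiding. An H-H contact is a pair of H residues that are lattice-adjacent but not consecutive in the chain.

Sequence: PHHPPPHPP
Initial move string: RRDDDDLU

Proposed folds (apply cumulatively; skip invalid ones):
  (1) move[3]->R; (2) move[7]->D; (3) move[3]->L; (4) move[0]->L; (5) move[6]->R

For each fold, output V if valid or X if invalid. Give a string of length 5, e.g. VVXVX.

Answer: VVVXV

Derivation:
Initial: RRDDDDLU -> [(0, 0), (1, 0), (2, 0), (2, -1), (2, -2), (2, -3), (2, -4), (1, -4), (1, -3)]
Fold 1: move[3]->R => RRDRDDLU VALID
Fold 2: move[7]->D => RRDRDDLD VALID
Fold 3: move[3]->L => RRDLDDLD VALID
Fold 4: move[0]->L => LRDLDDLD INVALID (collision), skipped
Fold 5: move[6]->R => RRDLDDRD VALID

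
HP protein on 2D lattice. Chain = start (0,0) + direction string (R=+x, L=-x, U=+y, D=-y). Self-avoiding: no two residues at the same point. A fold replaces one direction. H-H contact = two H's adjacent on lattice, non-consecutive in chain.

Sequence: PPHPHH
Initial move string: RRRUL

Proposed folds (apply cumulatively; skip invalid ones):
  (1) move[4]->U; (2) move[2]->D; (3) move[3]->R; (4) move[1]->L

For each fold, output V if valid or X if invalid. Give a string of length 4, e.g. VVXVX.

Answer: VXVX

Derivation:
Initial: RRRUL -> [(0, 0), (1, 0), (2, 0), (3, 0), (3, 1), (2, 1)]
Fold 1: move[4]->U => RRRUU VALID
Fold 2: move[2]->D => RRDUU INVALID (collision), skipped
Fold 3: move[3]->R => RRRRU VALID
Fold 4: move[1]->L => RLRRU INVALID (collision), skipped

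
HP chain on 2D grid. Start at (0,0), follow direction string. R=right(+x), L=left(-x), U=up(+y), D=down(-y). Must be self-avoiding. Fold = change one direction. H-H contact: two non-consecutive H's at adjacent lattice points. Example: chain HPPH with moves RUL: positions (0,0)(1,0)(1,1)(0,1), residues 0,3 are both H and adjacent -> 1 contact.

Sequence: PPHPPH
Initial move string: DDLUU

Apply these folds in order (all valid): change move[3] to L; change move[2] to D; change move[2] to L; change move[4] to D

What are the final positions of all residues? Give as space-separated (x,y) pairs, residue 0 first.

Answer: (0,0) (0,-1) (0,-2) (-1,-2) (-2,-2) (-2,-3)

Derivation:
Initial moves: DDLUU
Fold: move[3]->L => DDLLU (positions: [(0, 0), (0, -1), (0, -2), (-1, -2), (-2, -2), (-2, -1)])
Fold: move[2]->D => DDDLU (positions: [(0, 0), (0, -1), (0, -2), (0, -3), (-1, -3), (-1, -2)])
Fold: move[2]->L => DDLLU (positions: [(0, 0), (0, -1), (0, -2), (-1, -2), (-2, -2), (-2, -1)])
Fold: move[4]->D => DDLLD (positions: [(0, 0), (0, -1), (0, -2), (-1, -2), (-2, -2), (-2, -3)])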